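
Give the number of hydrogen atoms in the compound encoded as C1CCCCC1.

12

Hydrogens are implicit in SMILES; fill each atom to its normal valence:
  6 × C: 2 H each → 12
  Total hydrogens = 12.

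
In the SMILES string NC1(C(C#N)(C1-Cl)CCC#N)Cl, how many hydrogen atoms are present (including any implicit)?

Hydrogens are implicit in SMILES; fill each atom to its normal valence:
  4 × C: no H
  2 × C: 2 H each → 4
  2 × Cl: no H
  2 × N: no H
  1 × C: 1 H
  1 × N: 2 H
  Total hydrogens = 7.

7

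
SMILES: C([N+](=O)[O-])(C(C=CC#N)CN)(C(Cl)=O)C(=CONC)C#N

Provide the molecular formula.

C11H12ClN5O4

Heavy atoms from the SMILES: 11 C, 1 Cl, 5 N, 4 O.
Implicit hydrogens by atom environment:
  5 × C: no H
  4 × C: 1 H each → 4
  3 × O: no H
  2 × N: no H
  1 × C: 3 H
  1 × C: 2 H
  1 × Cl: no H
  1 × N: 2 H
  1 × N: 1 H
  1 × N (charge +1): no H
  1 × O (charge -1): no H
  Total hydrogens = 12.
Molecular formula: C11H12ClN5O4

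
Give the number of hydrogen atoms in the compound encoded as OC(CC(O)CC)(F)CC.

Hydrogens are implicit in SMILES; fill each atom to its normal valence:
  3 × C: 2 H each → 6
  2 × C: 3 H each → 6
  2 × O: 1 H each → 2
  1 × C: 1 H
  1 × C: no H
  1 × F: no H
  Total hydrogens = 15.

15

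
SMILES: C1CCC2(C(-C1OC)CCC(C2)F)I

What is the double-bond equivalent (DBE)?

2

Molecular formula from the SMILES: C11H18FIO.
DoU = (2C + 2 + N − H − X)/2 = (2·11 + 2 + 0 − 18 − 2)/2 = 4/2 = 2.
(Structurally: 2 ring(s) + 0 π bond(s) = 2.)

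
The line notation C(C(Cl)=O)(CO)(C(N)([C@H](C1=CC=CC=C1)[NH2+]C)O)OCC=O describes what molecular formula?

C14H20ClN2O5+

Heavy atoms from the SMILES: 14 C, 1 Cl, 2 N, 5 O.
Implicit hydrogens by atom environment:
  5 × C (aromatic): 1 H each → 5
  3 × C: no H
  3 × O: no H
  2 × C: 2 H each → 4
  2 × C: 1 H each → 2
  2 × O: 1 H each → 2
  1 × C: 3 H
  1 × C (aromatic): no H
  1 × Cl: no H
  1 × N: 2 H
  1 × N (charge +1): 2 H
  Total hydrogens = 20.
Net charge +1.
Molecular formula: C14H20ClN2O5+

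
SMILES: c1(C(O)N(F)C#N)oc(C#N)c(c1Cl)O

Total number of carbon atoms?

7

The symbol for carbon appears 7 times in the SMILES. Lowercase c denotes aromatic carbon and counts toward C.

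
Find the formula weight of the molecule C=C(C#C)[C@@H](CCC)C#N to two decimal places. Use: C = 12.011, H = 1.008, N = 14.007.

133.19

Molecular formula: C9H11N.
M = 9×12.011 + 11×1.008 + 1×14.007 = 133.19 g/mol.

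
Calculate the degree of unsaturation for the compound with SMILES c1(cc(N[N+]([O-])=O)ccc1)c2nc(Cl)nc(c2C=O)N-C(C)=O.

Molecular formula from the SMILES: C13H10ClN5O4.
DoU = (2C + 2 + N − H − X)/2 = (2·13 + 2 + 5 − 10 − 1)/2 = 22/2 = 11.
(Structurally: 2 ring(s) + 9 π bond(s) = 11.)

11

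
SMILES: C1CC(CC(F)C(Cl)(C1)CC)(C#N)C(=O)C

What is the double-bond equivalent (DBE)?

Molecular formula from the SMILES: C12H17ClFNO.
DoU = (2C + 2 + N − H − X)/2 = (2·12 + 2 + 1 − 17 − 2)/2 = 8/2 = 4.
(Structurally: 1 ring(s) + 3 π bond(s) = 4.)

4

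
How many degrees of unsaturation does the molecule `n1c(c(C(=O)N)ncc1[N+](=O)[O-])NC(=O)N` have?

7

Molecular formula from the SMILES: C6H6N6O4.
DoU = (2C + 2 + N − H − X)/2 = (2·6 + 2 + 6 − 6 − 0)/2 = 14/2 = 7.
(Structurally: 1 ring(s) + 6 π bond(s) = 7.)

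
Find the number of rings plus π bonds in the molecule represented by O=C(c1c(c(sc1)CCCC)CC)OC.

4

Molecular formula from the SMILES: C12H18O2S.
DoU = (2C + 2 + N − H − X)/2 = (2·12 + 2 + 0 − 18 − 0)/2 = 8/2 = 4.
(Structurally: 1 ring(s) + 3 π bond(s) = 4.)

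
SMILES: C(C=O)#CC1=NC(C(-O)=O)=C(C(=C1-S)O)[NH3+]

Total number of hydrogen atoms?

7

Hydrogens are implicit in SMILES; fill each atom to its normal valence:
  5 × C (aromatic): no H
  3 × C: no H
  2 × O: 1 H each → 2
  2 × O: no H
  1 × C: 1 H
  1 × N (charge +1): 3 H
  1 × N (aromatic): no H
  1 × S: 1 H
  Total hydrogens = 7.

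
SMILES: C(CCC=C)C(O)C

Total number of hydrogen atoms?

14

Hydrogens are implicit in SMILES; fill each atom to its normal valence:
  4 × C: 2 H each → 8
  2 × C: 1 H each → 2
  1 × C: 3 H
  1 × O: 1 H
  Total hydrogens = 14.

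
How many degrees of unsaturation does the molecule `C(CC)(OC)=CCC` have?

Molecular formula from the SMILES: C7H14O.
DoU = (2C + 2 + N − H − X)/2 = (2·7 + 2 + 0 − 14 − 0)/2 = 2/2 = 1.
(Structurally: 0 ring(s) + 1 π bond(s) = 1.)

1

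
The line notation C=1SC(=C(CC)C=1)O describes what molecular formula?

C6H8OS

Heavy atoms from the SMILES: 6 C, 1 O, 1 S.
Implicit hydrogens by atom environment:
  2 × C (aromatic): 1 H each → 2
  2 × C (aromatic): no H
  1 × C: 3 H
  1 × C: 2 H
  1 × O: 1 H
  1 × S (aromatic): no H
  Total hydrogens = 8.
Molecular formula: C6H8OS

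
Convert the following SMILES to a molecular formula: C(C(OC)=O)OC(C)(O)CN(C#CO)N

Heavy atoms from the SMILES: 8 C, 2 N, 5 O.
Implicit hydrogens by atom environment:
  4 × C: no H
  3 × O: no H
  2 × C: 3 H each → 6
  2 × C: 2 H each → 4
  2 × O: 1 H each → 2
  1 × N: 2 H
  1 × N: no H
  Total hydrogens = 14.
Molecular formula: C8H14N2O5

C8H14N2O5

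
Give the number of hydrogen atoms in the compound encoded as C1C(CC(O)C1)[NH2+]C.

14

Hydrogens are implicit in SMILES; fill each atom to its normal valence:
  3 × C: 2 H each → 6
  2 × C: 1 H each → 2
  1 × C: 3 H
  1 × N (charge +1): 2 H
  1 × O: 1 H
  Total hydrogens = 14.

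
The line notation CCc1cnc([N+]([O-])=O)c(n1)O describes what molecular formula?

Heavy atoms from the SMILES: 6 C, 3 N, 3 O.
Implicit hydrogens by atom environment:
  3 × C (aromatic): no H
  2 × N (aromatic): no H
  1 × C: 3 H
  1 × C: 2 H
  1 × C (aromatic): 1 H
  1 × N (charge +1): no H
  1 × O: 1 H
  1 × O: no H
  1 × O (charge -1): no H
  Total hydrogens = 7.
Molecular formula: C6H7N3O3

C6H7N3O3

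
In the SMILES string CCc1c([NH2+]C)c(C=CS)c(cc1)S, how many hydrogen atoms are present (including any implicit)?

Hydrogens are implicit in SMILES; fill each atom to its normal valence:
  4 × C (aromatic): no H
  2 × C: 3 H each → 6
  2 × C (aromatic): 1 H each → 2
  2 × C: 1 H each → 2
  2 × S: 1 H each → 2
  1 × C: 2 H
  1 × N (charge +1): 2 H
  Total hydrogens = 16.

16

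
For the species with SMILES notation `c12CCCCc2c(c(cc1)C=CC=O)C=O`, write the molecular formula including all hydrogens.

C14H14O2

Heavy atoms from the SMILES: 14 C, 2 O.
Implicit hydrogens by atom environment:
  4 × C: 2 H each → 8
  4 × C: 1 H each → 4
  4 × C (aromatic): no H
  2 × C (aromatic): 1 H each → 2
  2 × O: no H
  Total hydrogens = 14.
Molecular formula: C14H14O2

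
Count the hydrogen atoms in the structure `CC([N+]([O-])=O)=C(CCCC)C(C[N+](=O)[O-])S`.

Hydrogens are implicit in SMILES; fill each atom to its normal valence:
  4 × C: 2 H each → 8
  2 × C: 3 H each → 6
  2 × C: no H
  2 × N (charge +1): no H
  2 × O: no H
  2 × O (charge -1): no H
  1 × C: 1 H
  1 × S: 1 H
  Total hydrogens = 16.

16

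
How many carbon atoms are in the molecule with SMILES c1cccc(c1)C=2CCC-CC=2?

The symbol for carbon appears 12 times in the SMILES. Lowercase c denotes aromatic carbon and counts toward C.

12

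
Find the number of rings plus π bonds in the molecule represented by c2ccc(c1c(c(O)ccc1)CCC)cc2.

Molecular formula from the SMILES: C15H16O.
DoU = (2C + 2 + N − H − X)/2 = (2·15 + 2 + 0 − 16 − 0)/2 = 16/2 = 8.
(Structurally: 2 ring(s) + 6 π bond(s) = 8.)

8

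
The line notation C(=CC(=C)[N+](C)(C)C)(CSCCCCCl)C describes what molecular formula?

Heavy atoms from the SMILES: 13 C, 1 Cl, 1 N, 1 S.
Implicit hydrogens by atom environment:
  6 × C: 2 H each → 12
  4 × C: 3 H each → 12
  2 × C: no H
  1 × C: 1 H
  1 × Cl: no H
  1 × N (charge +1): no H
  1 × S: no H
  Total hydrogens = 25.
Net charge +1.
Molecular formula: C13H25ClNS+

C13H25ClNS+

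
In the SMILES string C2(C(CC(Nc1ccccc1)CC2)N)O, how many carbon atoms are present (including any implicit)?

The symbol for carbon appears 12 times in the SMILES. Lowercase c denotes aromatic carbon and counts toward C.

12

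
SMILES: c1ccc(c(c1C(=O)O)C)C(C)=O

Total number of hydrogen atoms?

10

Hydrogens are implicit in SMILES; fill each atom to its normal valence:
  3 × C (aromatic): 1 H each → 3
  3 × C (aromatic): no H
  2 × C: 3 H each → 6
  2 × C: no H
  2 × O: no H
  1 × O: 1 H
  Total hydrogens = 10.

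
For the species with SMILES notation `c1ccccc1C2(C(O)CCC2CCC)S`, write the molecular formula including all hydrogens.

Heavy atoms from the SMILES: 14 C, 1 O, 1 S.
Implicit hydrogens by atom environment:
  5 × C (aromatic): 1 H each → 5
  4 × C: 2 H each → 8
  2 × C: 1 H each → 2
  1 × C: 3 H
  1 × C: no H
  1 × C (aromatic): no H
  1 × O: 1 H
  1 × S: 1 H
  Total hydrogens = 20.
Molecular formula: C14H20OS

C14H20OS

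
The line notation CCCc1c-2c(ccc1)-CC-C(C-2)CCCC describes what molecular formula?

C17H26

Heavy atoms from the SMILES: 17 C.
Implicit hydrogens by atom environment:
  8 × C: 2 H each → 16
  3 × C (aromatic): 1 H each → 3
  3 × C (aromatic): no H
  2 × C: 3 H each → 6
  1 × C: 1 H
  Total hydrogens = 26.
Molecular formula: C17H26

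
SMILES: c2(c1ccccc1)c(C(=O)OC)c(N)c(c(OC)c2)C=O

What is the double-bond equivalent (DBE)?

10

Molecular formula from the SMILES: C16H15NO4.
DoU = (2C + 2 + N − H − X)/2 = (2·16 + 2 + 1 − 15 − 0)/2 = 20/2 = 10.
(Structurally: 2 ring(s) + 8 π bond(s) = 10.)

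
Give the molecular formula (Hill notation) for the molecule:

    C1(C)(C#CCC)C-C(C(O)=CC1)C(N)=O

C12H17NO2

Heavy atoms from the SMILES: 12 C, 1 N, 2 O.
Implicit hydrogens by atom environment:
  5 × C: no H
  3 × C: 2 H each → 6
  2 × C: 3 H each → 6
  2 × C: 1 H each → 2
  1 × N: 2 H
  1 × O: 1 H
  1 × O: no H
  Total hydrogens = 17.
Molecular formula: C12H17NO2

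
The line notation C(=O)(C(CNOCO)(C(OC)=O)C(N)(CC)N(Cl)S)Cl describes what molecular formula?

C9H17Cl2N3O5S

Heavy atoms from the SMILES: 9 C, 2 Cl, 3 N, 5 O, 1 S.
Implicit hydrogens by atom environment:
  4 × C: no H
  4 × O: no H
  3 × C: 2 H each → 6
  2 × C: 3 H each → 6
  2 × Cl: no H
  1 × N: 2 H
  1 × N: 1 H
  1 × N: no H
  1 × O: 1 H
  1 × S: 1 H
  Total hydrogens = 17.
Molecular formula: C9H17Cl2N3O5S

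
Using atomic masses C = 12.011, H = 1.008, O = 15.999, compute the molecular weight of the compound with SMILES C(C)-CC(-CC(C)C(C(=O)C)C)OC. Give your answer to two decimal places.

Molecular formula: C12H24O2.
M = 12×12.011 + 24×1.008 + 2×15.999 = 200.32 g/mol.

200.32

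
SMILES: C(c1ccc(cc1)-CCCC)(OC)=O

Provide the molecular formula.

C12H16O2

Heavy atoms from the SMILES: 12 C, 2 O.
Implicit hydrogens by atom environment:
  4 × C (aromatic): 1 H each → 4
  3 × C: 2 H each → 6
  2 × C: 3 H each → 6
  2 × C (aromatic): no H
  2 × O: no H
  1 × C: no H
  Total hydrogens = 16.
Molecular formula: C12H16O2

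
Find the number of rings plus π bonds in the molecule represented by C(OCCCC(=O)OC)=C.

2

Molecular formula from the SMILES: C7H12O3.
DoU = (2C + 2 + N − H − X)/2 = (2·7 + 2 + 0 − 12 − 0)/2 = 4/2 = 2.
(Structurally: 0 ring(s) + 2 π bond(s) = 2.)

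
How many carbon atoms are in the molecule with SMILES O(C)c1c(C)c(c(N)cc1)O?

8

The symbol for carbon appears 8 times in the SMILES. Lowercase c denotes aromatic carbon and counts toward C.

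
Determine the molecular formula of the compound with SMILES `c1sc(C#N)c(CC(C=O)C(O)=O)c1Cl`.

Heavy atoms from the SMILES: 9 C, 1 Cl, 1 N, 3 O, 1 S.
Implicit hydrogens by atom environment:
  3 × C (aromatic): no H
  2 × C: 1 H each → 2
  2 × C: no H
  2 × O: no H
  1 × C: 2 H
  1 × C (aromatic): 1 H
  1 × Cl: no H
  1 × N: no H
  1 × O: 1 H
  1 × S (aromatic): no H
  Total hydrogens = 6.
Molecular formula: C9H6ClNO3S

C9H6ClNO3S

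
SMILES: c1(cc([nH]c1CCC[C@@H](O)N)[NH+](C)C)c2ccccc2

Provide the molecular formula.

Heavy atoms from the SMILES: 16 C, 3 N, 1 O.
Implicit hydrogens by atom environment:
  6 × C (aromatic): 1 H each → 6
  4 × C (aromatic): no H
  3 × C: 2 H each → 6
  2 × C: 3 H each → 6
  1 × C: 1 H
  1 × N: 2 H
  1 × N (aromatic): 1 H
  1 × N (charge +1): 1 H
  1 × O: 1 H
  Total hydrogens = 24.
Net charge +1.
Molecular formula: C16H24N3O+

C16H24N3O+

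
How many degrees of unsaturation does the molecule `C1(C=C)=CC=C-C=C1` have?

Molecular formula from the SMILES: C8H8.
DoU = (2C + 2 + N − H − X)/2 = (2·8 + 2 + 0 − 8 − 0)/2 = 10/2 = 5.
(Structurally: 1 ring(s) + 4 π bond(s) = 5.)

5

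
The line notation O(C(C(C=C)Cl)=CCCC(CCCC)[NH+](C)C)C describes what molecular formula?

C15H29ClNO+

Heavy atoms from the SMILES: 15 C, 1 Cl, 1 N, 1 O.
Implicit hydrogens by atom environment:
  6 × C: 2 H each → 12
  4 × C: 3 H each → 12
  4 × C: 1 H each → 4
  1 × C: no H
  1 × Cl: no H
  1 × N (charge +1): 1 H
  1 × O: no H
  Total hydrogens = 29.
Net charge +1.
Molecular formula: C15H29ClNO+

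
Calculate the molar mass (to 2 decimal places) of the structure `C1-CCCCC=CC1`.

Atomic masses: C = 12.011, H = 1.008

Molecular formula: C8H14.
M = 8×12.011 + 14×1.008 = 110.20 g/mol.

110.20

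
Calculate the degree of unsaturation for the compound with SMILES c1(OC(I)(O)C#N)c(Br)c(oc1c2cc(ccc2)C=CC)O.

10

Molecular formula from the SMILES: C15H11BrINO4.
DoU = (2C + 2 + N − H − X)/2 = (2·15 + 2 + 1 − 11 − 2)/2 = 20/2 = 10.
(Structurally: 2 ring(s) + 8 π bond(s) = 10.)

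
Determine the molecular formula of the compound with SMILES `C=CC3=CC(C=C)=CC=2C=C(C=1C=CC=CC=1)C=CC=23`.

Heavy atoms from the SMILES: 20 C.
Implicit hydrogens by atom environment:
  10 × C (aromatic): 1 H each → 10
  6 × C (aromatic): no H
  2 × C: 2 H each → 4
  2 × C: 1 H each → 2
  Total hydrogens = 16.
Molecular formula: C20H16

C20H16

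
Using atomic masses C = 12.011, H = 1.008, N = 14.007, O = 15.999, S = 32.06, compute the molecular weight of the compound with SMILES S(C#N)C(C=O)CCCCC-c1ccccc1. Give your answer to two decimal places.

Molecular formula: C14H17NOS.
M = 14×12.011 + 17×1.008 + 1×14.007 + 1×15.999 + 1×32.06 = 247.36 g/mol.

247.36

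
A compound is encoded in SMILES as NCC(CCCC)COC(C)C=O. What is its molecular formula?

C10H21NO2

Heavy atoms from the SMILES: 10 C, 1 N, 2 O.
Implicit hydrogens by atom environment:
  5 × C: 2 H each → 10
  3 × C: 1 H each → 3
  2 × C: 3 H each → 6
  2 × O: no H
  1 × N: 2 H
  Total hydrogens = 21.
Molecular formula: C10H21NO2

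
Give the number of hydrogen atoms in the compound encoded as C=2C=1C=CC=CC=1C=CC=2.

8

Hydrogens are implicit in SMILES; fill each atom to its normal valence:
  8 × C (aromatic): 1 H each → 8
  2 × C (aromatic): no H
  Total hydrogens = 8.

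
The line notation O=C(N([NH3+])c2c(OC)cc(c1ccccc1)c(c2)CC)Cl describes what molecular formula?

C16H18ClN2O2+

Heavy atoms from the SMILES: 16 C, 1 Cl, 2 N, 2 O.
Implicit hydrogens by atom environment:
  7 × C (aromatic): 1 H each → 7
  5 × C (aromatic): no H
  2 × C: 3 H each → 6
  2 × O: no H
  1 × C: 2 H
  1 × C: no H
  1 × Cl: no H
  1 × N (charge +1): 3 H
  1 × N: no H
  Total hydrogens = 18.
Net charge +1.
Molecular formula: C16H18ClN2O2+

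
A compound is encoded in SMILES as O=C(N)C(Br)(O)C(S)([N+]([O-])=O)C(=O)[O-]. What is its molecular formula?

Heavy atoms from the SMILES: 1 Br, 4 C, 2 N, 6 O, 1 S.
Implicit hydrogens by atom environment:
  4 × C: no H
  3 × O: no H
  2 × O (charge -1): no H
  1 × Br: no H
  1 × N: 2 H
  1 × N (charge +1): no H
  1 × O: 1 H
  1 × S: 1 H
  Total hydrogens = 4.
Net charge -1.
Molecular formula: C4H4BrN2O6S-

C4H4BrN2O6S-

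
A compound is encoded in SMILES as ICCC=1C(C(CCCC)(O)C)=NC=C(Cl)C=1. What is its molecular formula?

C13H19ClINO

Heavy atoms from the SMILES: 13 C, 1 Cl, 1 I, 1 N, 1 O.
Implicit hydrogens by atom environment:
  5 × C: 2 H each → 10
  3 × C (aromatic): no H
  2 × C: 3 H each → 6
  2 × C (aromatic): 1 H each → 2
  1 × C: no H
  1 × Cl: no H
  1 × I: no H
  1 × N (aromatic): no H
  1 × O: 1 H
  Total hydrogens = 19.
Molecular formula: C13H19ClINO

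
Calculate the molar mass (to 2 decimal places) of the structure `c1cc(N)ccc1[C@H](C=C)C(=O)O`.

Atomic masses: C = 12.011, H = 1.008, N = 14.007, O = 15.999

177.20

Molecular formula: C10H11NO2.
M = 10×12.011 + 11×1.008 + 1×14.007 + 2×15.999 = 177.20 g/mol.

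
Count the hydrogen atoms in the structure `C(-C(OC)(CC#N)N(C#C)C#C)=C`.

10

Hydrogens are implicit in SMILES; fill each atom to its normal valence:
  4 × C: no H
  3 × C: 1 H each → 3
  2 × C: 2 H each → 4
  2 × N: no H
  1 × C: 3 H
  1 × O: no H
  Total hydrogens = 10.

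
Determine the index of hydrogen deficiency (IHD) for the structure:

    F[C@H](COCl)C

Molecular formula from the SMILES: C3H6ClFO.
DoU = (2C + 2 + N − H − X)/2 = (2·3 + 2 + 0 − 6 − 2)/2 = 0/2 = 0.
(Structurally: 0 ring(s) + 0 π bond(s) = 0.)

0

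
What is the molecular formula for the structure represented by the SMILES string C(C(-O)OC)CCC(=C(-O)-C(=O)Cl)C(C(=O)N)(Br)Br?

Heavy atoms from the SMILES: 2 Br, 10 C, 1 Cl, 1 N, 5 O.
Implicit hydrogens by atom environment:
  5 × C: no H
  3 × C: 2 H each → 6
  3 × O: no H
  2 × Br: no H
  2 × O: 1 H each → 2
  1 × C: 3 H
  1 × C: 1 H
  1 × Cl: no H
  1 × N: 2 H
  Total hydrogens = 14.
Molecular formula: C10H14Br2ClNO5

C10H14Br2ClNO5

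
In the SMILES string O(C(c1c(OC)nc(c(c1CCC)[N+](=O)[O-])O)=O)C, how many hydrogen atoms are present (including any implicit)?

14

Hydrogens are implicit in SMILES; fill each atom to its normal valence:
  5 × C (aromatic): no H
  4 × O: no H
  3 × C: 3 H each → 9
  2 × C: 2 H each → 4
  1 × C: no H
  1 × N (aromatic): no H
  1 × N (charge +1): no H
  1 × O: 1 H
  1 × O (charge -1): no H
  Total hydrogens = 14.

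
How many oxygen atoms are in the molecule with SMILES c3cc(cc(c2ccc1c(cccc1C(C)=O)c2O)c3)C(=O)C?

3

The symbol for oxygen appears 3 times in the SMILES.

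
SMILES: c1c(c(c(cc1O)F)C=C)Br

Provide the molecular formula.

Heavy atoms from the SMILES: 1 Br, 8 C, 1 F, 1 O.
Implicit hydrogens by atom environment:
  4 × C (aromatic): no H
  2 × C (aromatic): 1 H each → 2
  1 × Br: no H
  1 × C: 2 H
  1 × C: 1 H
  1 × F: no H
  1 × O: 1 H
  Total hydrogens = 6.
Molecular formula: C8H6BrFO

C8H6BrFO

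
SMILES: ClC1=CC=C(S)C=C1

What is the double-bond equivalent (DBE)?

Molecular formula from the SMILES: C6H5ClS.
DoU = (2C + 2 + N − H − X)/2 = (2·6 + 2 + 0 − 5 − 1)/2 = 8/2 = 4.
(Structurally: 1 ring(s) + 3 π bond(s) = 4.)

4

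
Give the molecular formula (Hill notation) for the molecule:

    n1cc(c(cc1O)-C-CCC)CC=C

C12H17NO

Heavy atoms from the SMILES: 12 C, 1 N, 1 O.
Implicit hydrogens by atom environment:
  5 × C: 2 H each → 10
  3 × C (aromatic): no H
  2 × C (aromatic): 1 H each → 2
  1 × C: 3 H
  1 × C: 1 H
  1 × N (aromatic): no H
  1 × O: 1 H
  Total hydrogens = 17.
Molecular formula: C12H17NO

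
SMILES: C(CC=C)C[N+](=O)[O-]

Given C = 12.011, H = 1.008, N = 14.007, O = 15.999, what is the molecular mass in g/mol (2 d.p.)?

Molecular formula: C5H9NO2.
M = 5×12.011 + 9×1.008 + 1×14.007 + 2×15.999 = 115.13 g/mol.

115.13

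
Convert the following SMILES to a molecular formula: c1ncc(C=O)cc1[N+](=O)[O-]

Heavy atoms from the SMILES: 6 C, 2 N, 3 O.
Implicit hydrogens by atom environment:
  3 × C (aromatic): 1 H each → 3
  2 × C (aromatic): no H
  2 × O: no H
  1 × C: 1 H
  1 × N (aromatic): no H
  1 × N (charge +1): no H
  1 × O (charge -1): no H
  Total hydrogens = 4.
Molecular formula: C6H4N2O3

C6H4N2O3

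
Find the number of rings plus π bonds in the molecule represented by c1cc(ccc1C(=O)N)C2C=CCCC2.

Molecular formula from the SMILES: C13H15NO.
DoU = (2C + 2 + N − H − X)/2 = (2·13 + 2 + 1 − 15 − 0)/2 = 14/2 = 7.
(Structurally: 2 ring(s) + 5 π bond(s) = 7.)

7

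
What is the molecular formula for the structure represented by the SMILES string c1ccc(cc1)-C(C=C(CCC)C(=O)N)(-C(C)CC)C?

C18H27NO

Heavy atoms from the SMILES: 18 C, 1 N, 1 O.
Implicit hydrogens by atom environment:
  5 × C (aromatic): 1 H each → 5
  4 × C: 3 H each → 12
  3 × C: 2 H each → 6
  3 × C: no H
  2 × C: 1 H each → 2
  1 × C (aromatic): no H
  1 × N: 2 H
  1 × O: no H
  Total hydrogens = 27.
Molecular formula: C18H27NO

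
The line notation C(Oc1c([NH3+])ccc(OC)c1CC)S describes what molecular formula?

C10H16NO2S+

Heavy atoms from the SMILES: 10 C, 1 N, 2 O, 1 S.
Implicit hydrogens by atom environment:
  4 × C (aromatic): no H
  2 × C: 3 H each → 6
  2 × C: 2 H each → 4
  2 × C (aromatic): 1 H each → 2
  2 × O: no H
  1 × N (charge +1): 3 H
  1 × S: 1 H
  Total hydrogens = 16.
Net charge +1.
Molecular formula: C10H16NO2S+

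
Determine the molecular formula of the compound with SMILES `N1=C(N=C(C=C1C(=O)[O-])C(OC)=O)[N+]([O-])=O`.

Heavy atoms from the SMILES: 7 C, 3 N, 6 O.
Implicit hydrogens by atom environment:
  4 × O: no H
  3 × C (aromatic): no H
  2 × C: no H
  2 × N (aromatic): no H
  2 × O (charge -1): no H
  1 × C: 3 H
  1 × C (aromatic): 1 H
  1 × N (charge +1): no H
  Total hydrogens = 4.
Net charge -1.
Molecular formula: C7H4N3O6-

C7H4N3O6-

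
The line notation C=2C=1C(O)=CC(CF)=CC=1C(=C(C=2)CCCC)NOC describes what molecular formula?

C16H20FNO2

Heavy atoms from the SMILES: 16 C, 1 F, 1 N, 2 O.
Implicit hydrogens by atom environment:
  6 × C (aromatic): no H
  4 × C: 2 H each → 8
  4 × C (aromatic): 1 H each → 4
  2 × C: 3 H each → 6
  1 × F: no H
  1 × N: 1 H
  1 × O: 1 H
  1 × O: no H
  Total hydrogens = 20.
Molecular formula: C16H20FNO2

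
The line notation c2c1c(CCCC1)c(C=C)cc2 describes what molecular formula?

Heavy atoms from the SMILES: 12 C.
Implicit hydrogens by atom environment:
  5 × C: 2 H each → 10
  3 × C (aromatic): 1 H each → 3
  3 × C (aromatic): no H
  1 × C: 1 H
  Total hydrogens = 14.
Molecular formula: C12H14

C12H14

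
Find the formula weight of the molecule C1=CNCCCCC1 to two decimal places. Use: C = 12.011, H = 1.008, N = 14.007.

111.19

Molecular formula: C7H13N.
M = 7×12.011 + 13×1.008 + 1×14.007 = 111.19 g/mol.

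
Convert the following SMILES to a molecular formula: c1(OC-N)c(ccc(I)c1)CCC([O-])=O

C10H11INO3-

Heavy atoms from the SMILES: 10 C, 1 I, 1 N, 3 O.
Implicit hydrogens by atom environment:
  3 × C: 2 H each → 6
  3 × C (aromatic): 1 H each → 3
  3 × C (aromatic): no H
  2 × O: no H
  1 × C: no H
  1 × I: no H
  1 × N: 2 H
  1 × O (charge -1): no H
  Total hydrogens = 11.
Net charge -1.
Molecular formula: C10H11INO3-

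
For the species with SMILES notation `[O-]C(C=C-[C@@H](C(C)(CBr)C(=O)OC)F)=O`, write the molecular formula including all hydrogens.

C9H11BrFO4-

Heavy atoms from the SMILES: 1 Br, 9 C, 1 F, 4 O.
Implicit hydrogens by atom environment:
  3 × C: 1 H each → 3
  3 × C: no H
  3 × O: no H
  2 × C: 3 H each → 6
  1 × Br: no H
  1 × C: 2 H
  1 × F: no H
  1 × O (charge -1): no H
  Total hydrogens = 11.
Net charge -1.
Molecular formula: C9H11BrFO4-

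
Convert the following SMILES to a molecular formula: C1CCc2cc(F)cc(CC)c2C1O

C12H15FO

Heavy atoms from the SMILES: 12 C, 1 F, 1 O.
Implicit hydrogens by atom environment:
  4 × C: 2 H each → 8
  4 × C (aromatic): no H
  2 × C (aromatic): 1 H each → 2
  1 × C: 3 H
  1 × C: 1 H
  1 × F: no H
  1 × O: 1 H
  Total hydrogens = 15.
Molecular formula: C12H15FO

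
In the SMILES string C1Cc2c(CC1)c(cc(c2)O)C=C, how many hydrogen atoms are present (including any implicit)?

14

Hydrogens are implicit in SMILES; fill each atom to its normal valence:
  5 × C: 2 H each → 10
  4 × C (aromatic): no H
  2 × C (aromatic): 1 H each → 2
  1 × C: 1 H
  1 × O: 1 H
  Total hydrogens = 14.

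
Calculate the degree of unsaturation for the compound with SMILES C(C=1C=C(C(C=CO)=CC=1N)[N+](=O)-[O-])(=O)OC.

7

Molecular formula from the SMILES: C10H10N2O5.
DoU = (2C + 2 + N − H − X)/2 = (2·10 + 2 + 2 − 10 − 0)/2 = 14/2 = 7.
(Structurally: 1 ring(s) + 6 π bond(s) = 7.)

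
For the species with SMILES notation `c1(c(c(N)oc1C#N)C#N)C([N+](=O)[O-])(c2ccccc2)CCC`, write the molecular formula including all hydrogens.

Heavy atoms from the SMILES: 16 C, 4 N, 3 O.
Implicit hydrogens by atom environment:
  5 × C (aromatic): 1 H each → 5
  5 × C (aromatic): no H
  3 × C: no H
  2 × C: 2 H each → 4
  2 × N: no H
  1 × C: 3 H
  1 × N: 2 H
  1 × N (charge +1): no H
  1 × O (aromatic): no H
  1 × O: no H
  1 × O (charge -1): no H
  Total hydrogens = 14.
Molecular formula: C16H14N4O3

C16H14N4O3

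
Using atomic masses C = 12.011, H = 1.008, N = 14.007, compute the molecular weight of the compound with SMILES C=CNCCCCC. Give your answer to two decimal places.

113.20

Molecular formula: C7H15N.
M = 7×12.011 + 15×1.008 + 1×14.007 = 113.20 g/mol.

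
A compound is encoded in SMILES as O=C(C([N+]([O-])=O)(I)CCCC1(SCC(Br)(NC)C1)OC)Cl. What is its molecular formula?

C11H17BrClIN2O4S

Heavy atoms from the SMILES: 1 Br, 11 C, 1 Cl, 1 I, 2 N, 4 O, 1 S.
Implicit hydrogens by atom environment:
  5 × C: 2 H each → 10
  4 × C: no H
  3 × O: no H
  2 × C: 3 H each → 6
  1 × Br: no H
  1 × Cl: no H
  1 × I: no H
  1 × N: 1 H
  1 × N (charge +1): no H
  1 × O (charge -1): no H
  1 × S: no H
  Total hydrogens = 17.
Molecular formula: C11H17BrClIN2O4S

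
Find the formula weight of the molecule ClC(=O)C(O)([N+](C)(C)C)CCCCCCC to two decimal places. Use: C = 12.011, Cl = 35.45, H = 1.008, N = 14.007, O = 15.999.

250.79

Molecular formula: C12H25ClNO2+.
M = 12×12.011 + 1×35.45 + 25×1.008 + 1×14.007 + 2×15.999 = 250.79 g/mol.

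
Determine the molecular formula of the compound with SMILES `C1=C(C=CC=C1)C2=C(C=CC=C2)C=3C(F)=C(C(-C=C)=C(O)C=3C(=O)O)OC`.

Heavy atoms from the SMILES: 22 C, 1 F, 4 O.
Implicit hydrogens by atom environment:
  9 × C (aromatic): 1 H each → 9
  9 × C (aromatic): no H
  2 × O: 1 H each → 2
  2 × O: no H
  1 × C: 3 H
  1 × C: 2 H
  1 × C: 1 H
  1 × C: no H
  1 × F: no H
  Total hydrogens = 17.
Molecular formula: C22H17FO4

C22H17FO4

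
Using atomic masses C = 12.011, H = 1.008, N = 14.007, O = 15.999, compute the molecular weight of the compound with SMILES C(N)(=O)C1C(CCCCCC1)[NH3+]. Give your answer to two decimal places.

171.26

Molecular formula: C9H19N2O+.
M = 9×12.011 + 19×1.008 + 2×14.007 + 1×15.999 = 171.26 g/mol.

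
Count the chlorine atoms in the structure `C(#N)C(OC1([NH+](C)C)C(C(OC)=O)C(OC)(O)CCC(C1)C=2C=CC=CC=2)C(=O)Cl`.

The symbol for chlorine appears 1 time in the SMILES.

1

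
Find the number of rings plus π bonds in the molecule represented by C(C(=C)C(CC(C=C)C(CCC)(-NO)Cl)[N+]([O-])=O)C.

Molecular formula from the SMILES: C13H23ClN2O3.
DoU = (2C + 2 + N − H − X)/2 = (2·13 + 2 + 2 − 23 − 1)/2 = 6/2 = 3.
(Structurally: 0 ring(s) + 3 π bond(s) = 3.)

3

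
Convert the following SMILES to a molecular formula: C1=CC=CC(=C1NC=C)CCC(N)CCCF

C14H21FN2

Heavy atoms from the SMILES: 14 C, 1 F, 2 N.
Implicit hydrogens by atom environment:
  6 × C: 2 H each → 12
  4 × C (aromatic): 1 H each → 4
  2 × C: 1 H each → 2
  2 × C (aromatic): no H
  1 × F: no H
  1 × N: 2 H
  1 × N: 1 H
  Total hydrogens = 21.
Molecular formula: C14H21FN2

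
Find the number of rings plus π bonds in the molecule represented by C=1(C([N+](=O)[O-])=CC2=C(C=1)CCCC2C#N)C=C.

Molecular formula from the SMILES: C13H12N2O2.
DoU = (2C + 2 + N − H − X)/2 = (2·13 + 2 + 2 − 12 − 0)/2 = 18/2 = 9.
(Structurally: 2 ring(s) + 7 π bond(s) = 9.)

9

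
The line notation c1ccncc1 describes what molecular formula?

C5H5N

Heavy atoms from the SMILES: 5 C, 1 N.
Implicit hydrogens by atom environment:
  5 × C (aromatic): 1 H each → 5
  1 × N (aromatic): no H
  Total hydrogens = 5.
Molecular formula: C5H5N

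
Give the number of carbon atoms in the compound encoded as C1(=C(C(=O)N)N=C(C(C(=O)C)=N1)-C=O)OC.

9

The symbol for carbon appears 9 times in the SMILES.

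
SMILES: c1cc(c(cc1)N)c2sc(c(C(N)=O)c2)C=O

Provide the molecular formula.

C12H10N2O2S

Heavy atoms from the SMILES: 12 C, 2 N, 2 O, 1 S.
Implicit hydrogens by atom environment:
  5 × C (aromatic): 1 H each → 5
  5 × C (aromatic): no H
  2 × N: 2 H each → 4
  2 × O: no H
  1 × C: 1 H
  1 × C: no H
  1 × S (aromatic): no H
  Total hydrogens = 10.
Molecular formula: C12H10N2O2S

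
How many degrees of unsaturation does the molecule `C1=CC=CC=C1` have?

4

Molecular formula from the SMILES: C6H6.
DoU = (2C + 2 + N − H − X)/2 = (2·6 + 2 + 0 − 6 − 0)/2 = 8/2 = 4.
(Structurally: 1 ring(s) + 3 π bond(s) = 4.)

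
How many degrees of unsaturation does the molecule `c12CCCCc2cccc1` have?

Molecular formula from the SMILES: C10H12.
DoU = (2C + 2 + N − H − X)/2 = (2·10 + 2 + 0 − 12 − 0)/2 = 10/2 = 5.
(Structurally: 2 ring(s) + 3 π bond(s) = 5.)

5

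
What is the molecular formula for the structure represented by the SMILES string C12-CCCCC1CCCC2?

C10H18

Heavy atoms from the SMILES: 10 C.
Implicit hydrogens by atom environment:
  8 × C: 2 H each → 16
  2 × C: 1 H each → 2
  Total hydrogens = 18.
Molecular formula: C10H18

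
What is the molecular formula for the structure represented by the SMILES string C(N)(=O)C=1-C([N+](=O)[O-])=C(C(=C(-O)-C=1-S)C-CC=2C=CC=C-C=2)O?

Heavy atoms from the SMILES: 15 C, 2 N, 5 O, 1 S.
Implicit hydrogens by atom environment:
  7 × C (aromatic): no H
  5 × C (aromatic): 1 H each → 5
  2 × C: 2 H each → 4
  2 × O: 1 H each → 2
  2 × O: no H
  1 × C: no H
  1 × N: 2 H
  1 × N (charge +1): no H
  1 × O (charge -1): no H
  1 × S: 1 H
  Total hydrogens = 14.
Molecular formula: C15H14N2O5S

C15H14N2O5S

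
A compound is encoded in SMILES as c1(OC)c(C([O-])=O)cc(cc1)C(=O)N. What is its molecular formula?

Heavy atoms from the SMILES: 9 C, 1 N, 4 O.
Implicit hydrogens by atom environment:
  3 × C (aromatic): 1 H each → 3
  3 × C (aromatic): no H
  3 × O: no H
  2 × C: no H
  1 × C: 3 H
  1 × N: 2 H
  1 × O (charge -1): no H
  Total hydrogens = 8.
Net charge -1.
Molecular formula: C9H8NO4-

C9H8NO4-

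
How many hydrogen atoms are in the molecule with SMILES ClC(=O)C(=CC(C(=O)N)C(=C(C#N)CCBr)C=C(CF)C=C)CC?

Hydrogens are implicit in SMILES; fill each atom to its normal valence:
  7 × C: no H
  5 × C: 2 H each → 10
  4 × C: 1 H each → 4
  2 × O: no H
  1 × Br: no H
  1 × C: 3 H
  1 × Cl: no H
  1 × F: no H
  1 × N: 2 H
  1 × N: no H
  Total hydrogens = 19.

19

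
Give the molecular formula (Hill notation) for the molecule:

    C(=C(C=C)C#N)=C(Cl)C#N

C7H3ClN2

Heavy atoms from the SMILES: 7 C, 1 Cl, 2 N.
Implicit hydrogens by atom environment:
  5 × C: no H
  2 × N: no H
  1 × C: 2 H
  1 × C: 1 H
  1 × Cl: no H
  Total hydrogens = 3.
Molecular formula: C7H3ClN2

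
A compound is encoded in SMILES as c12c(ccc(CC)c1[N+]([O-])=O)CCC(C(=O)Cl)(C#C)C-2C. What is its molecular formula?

C16H16ClNO3

Heavy atoms from the SMILES: 16 C, 1 Cl, 1 N, 3 O.
Implicit hydrogens by atom environment:
  4 × C (aromatic): no H
  3 × C: 2 H each → 6
  3 × C: no H
  2 × C: 3 H each → 6
  2 × C (aromatic): 1 H each → 2
  2 × C: 1 H each → 2
  2 × O: no H
  1 × Cl: no H
  1 × N (charge +1): no H
  1 × O (charge -1): no H
  Total hydrogens = 16.
Molecular formula: C16H16ClNO3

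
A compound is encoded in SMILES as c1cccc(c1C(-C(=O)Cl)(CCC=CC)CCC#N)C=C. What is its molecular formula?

C18H20ClNO

Heavy atoms from the SMILES: 18 C, 1 Cl, 1 N, 1 O.
Implicit hydrogens by atom environment:
  5 × C: 2 H each → 10
  4 × C (aromatic): 1 H each → 4
  3 × C: 1 H each → 3
  3 × C: no H
  2 × C (aromatic): no H
  1 × C: 3 H
  1 × Cl: no H
  1 × N: no H
  1 × O: no H
  Total hydrogens = 20.
Molecular formula: C18H20ClNO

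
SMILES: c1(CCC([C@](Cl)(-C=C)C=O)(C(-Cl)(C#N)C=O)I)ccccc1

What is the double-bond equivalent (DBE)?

9

Molecular formula from the SMILES: C16H14Cl2INO2.
DoU = (2C + 2 + N − H − X)/2 = (2·16 + 2 + 1 − 14 − 3)/2 = 18/2 = 9.
(Structurally: 1 ring(s) + 8 π bond(s) = 9.)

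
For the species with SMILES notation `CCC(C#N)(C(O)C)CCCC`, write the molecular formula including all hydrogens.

C10H19NO

Heavy atoms from the SMILES: 10 C, 1 N, 1 O.
Implicit hydrogens by atom environment:
  4 × C: 2 H each → 8
  3 × C: 3 H each → 9
  2 × C: no H
  1 × C: 1 H
  1 × N: no H
  1 × O: 1 H
  Total hydrogens = 19.
Molecular formula: C10H19NO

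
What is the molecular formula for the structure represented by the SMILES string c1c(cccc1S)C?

Heavy atoms from the SMILES: 7 C, 1 S.
Implicit hydrogens by atom environment:
  4 × C (aromatic): 1 H each → 4
  2 × C (aromatic): no H
  1 × C: 3 H
  1 × S: 1 H
  Total hydrogens = 8.
Molecular formula: C7H8S

C7H8S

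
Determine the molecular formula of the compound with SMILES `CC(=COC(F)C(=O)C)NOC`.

Heavy atoms from the SMILES: 7 C, 1 F, 1 N, 3 O.
Implicit hydrogens by atom environment:
  3 × C: 3 H each → 9
  3 × O: no H
  2 × C: 1 H each → 2
  2 × C: no H
  1 × F: no H
  1 × N: 1 H
  Total hydrogens = 12.
Molecular formula: C7H12FNO3

C7H12FNO3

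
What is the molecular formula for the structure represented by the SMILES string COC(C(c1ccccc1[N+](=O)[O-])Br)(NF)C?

C10H12BrFN2O3

Heavy atoms from the SMILES: 1 Br, 10 C, 1 F, 2 N, 3 O.
Implicit hydrogens by atom environment:
  4 × C (aromatic): 1 H each → 4
  2 × C: 3 H each → 6
  2 × C (aromatic): no H
  2 × O: no H
  1 × Br: no H
  1 × C: 1 H
  1 × C: no H
  1 × F: no H
  1 × N: 1 H
  1 × N (charge +1): no H
  1 × O (charge -1): no H
  Total hydrogens = 12.
Molecular formula: C10H12BrFN2O3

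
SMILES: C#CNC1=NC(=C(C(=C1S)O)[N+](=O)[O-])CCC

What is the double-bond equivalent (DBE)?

Molecular formula from the SMILES: C10H11N3O3S.
DoU = (2C + 2 + N − H − X)/2 = (2·10 + 2 + 3 − 11 − 0)/2 = 14/2 = 7.
(Structurally: 1 ring(s) + 6 π bond(s) = 7.)

7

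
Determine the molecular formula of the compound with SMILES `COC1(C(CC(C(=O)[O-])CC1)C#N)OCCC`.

C12H18NO4-

Heavy atoms from the SMILES: 12 C, 1 N, 4 O.
Implicit hydrogens by atom environment:
  5 × C: 2 H each → 10
  3 × C: no H
  3 × O: no H
  2 × C: 3 H each → 6
  2 × C: 1 H each → 2
  1 × N: no H
  1 × O (charge -1): no H
  Total hydrogens = 18.
Net charge -1.
Molecular formula: C12H18NO4-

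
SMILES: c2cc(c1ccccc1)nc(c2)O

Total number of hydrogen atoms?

9

Hydrogens are implicit in SMILES; fill each atom to its normal valence:
  8 × C (aromatic): 1 H each → 8
  3 × C (aromatic): no H
  1 × N (aromatic): no H
  1 × O: 1 H
  Total hydrogens = 9.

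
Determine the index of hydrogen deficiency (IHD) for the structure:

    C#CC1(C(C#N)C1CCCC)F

Molecular formula from the SMILES: C10H12FN.
DoU = (2C + 2 + N − H − X)/2 = (2·10 + 2 + 1 − 12 − 1)/2 = 10/2 = 5.
(Structurally: 1 ring(s) + 4 π bond(s) = 5.)

5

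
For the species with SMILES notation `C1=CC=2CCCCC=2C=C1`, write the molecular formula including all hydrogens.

Heavy atoms from the SMILES: 10 C.
Implicit hydrogens by atom environment:
  4 × C: 2 H each → 8
  4 × C (aromatic): 1 H each → 4
  2 × C (aromatic): no H
  Total hydrogens = 12.
Molecular formula: C10H12

C10H12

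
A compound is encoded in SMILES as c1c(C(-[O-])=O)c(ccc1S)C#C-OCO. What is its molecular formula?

C10H7O4S-

Heavy atoms from the SMILES: 10 C, 4 O, 1 S.
Implicit hydrogens by atom environment:
  3 × C (aromatic): 1 H each → 3
  3 × C (aromatic): no H
  3 × C: no H
  2 × O: no H
  1 × C: 2 H
  1 × O: 1 H
  1 × O (charge -1): no H
  1 × S: 1 H
  Total hydrogens = 7.
Net charge -1.
Molecular formula: C10H7O4S-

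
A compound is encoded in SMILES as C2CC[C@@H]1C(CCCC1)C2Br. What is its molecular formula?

Heavy atoms from the SMILES: 1 Br, 10 C.
Implicit hydrogens by atom environment:
  7 × C: 2 H each → 14
  3 × C: 1 H each → 3
  1 × Br: no H
  Total hydrogens = 17.
Molecular formula: C10H17Br

C10H17Br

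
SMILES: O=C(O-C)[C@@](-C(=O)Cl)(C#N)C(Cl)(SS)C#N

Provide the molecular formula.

Heavy atoms from the SMILES: 7 C, 2 Cl, 2 N, 3 O, 2 S.
Implicit hydrogens by atom environment:
  6 × C: no H
  3 × O: no H
  2 × Cl: no H
  2 × N: no H
  1 × C: 3 H
  1 × S: 1 H
  1 × S: no H
  Total hydrogens = 4.
Molecular formula: C7H4Cl2N2O3S2

C7H4Cl2N2O3S2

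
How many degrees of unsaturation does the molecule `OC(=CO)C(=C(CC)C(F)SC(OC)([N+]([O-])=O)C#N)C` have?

5

Molecular formula from the SMILES: C11H15FN2O5S.
DoU = (2C + 2 + N − H − X)/2 = (2·11 + 2 + 2 − 15 − 1)/2 = 10/2 = 5.
(Structurally: 0 ring(s) + 5 π bond(s) = 5.)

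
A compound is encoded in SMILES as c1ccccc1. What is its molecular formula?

C6H6

Heavy atoms from the SMILES: 6 C.
Implicit hydrogens by atom environment:
  6 × C (aromatic): 1 H each → 6
  Total hydrogens = 6.
Molecular formula: C6H6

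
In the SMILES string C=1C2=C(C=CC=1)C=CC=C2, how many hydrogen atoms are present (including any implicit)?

Hydrogens are implicit in SMILES; fill each atom to its normal valence:
  8 × C (aromatic): 1 H each → 8
  2 × C (aromatic): no H
  Total hydrogens = 8.

8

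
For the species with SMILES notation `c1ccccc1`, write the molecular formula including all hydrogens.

C6H6

Heavy atoms from the SMILES: 6 C.
Implicit hydrogens by atom environment:
  6 × C (aromatic): 1 H each → 6
  Total hydrogens = 6.
Molecular formula: C6H6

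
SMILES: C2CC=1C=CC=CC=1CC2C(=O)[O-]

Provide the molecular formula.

Heavy atoms from the SMILES: 11 C, 2 O.
Implicit hydrogens by atom environment:
  4 × C (aromatic): 1 H each → 4
  3 × C: 2 H each → 6
  2 × C (aromatic): no H
  1 × C: 1 H
  1 × C: no H
  1 × O: no H
  1 × O (charge -1): no H
  Total hydrogens = 11.
Net charge -1.
Molecular formula: C11H11O2-

C11H11O2-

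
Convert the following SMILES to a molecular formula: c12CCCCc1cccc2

Heavy atoms from the SMILES: 10 C.
Implicit hydrogens by atom environment:
  4 × C: 2 H each → 8
  4 × C (aromatic): 1 H each → 4
  2 × C (aromatic): no H
  Total hydrogens = 12.
Molecular formula: C10H12

C10H12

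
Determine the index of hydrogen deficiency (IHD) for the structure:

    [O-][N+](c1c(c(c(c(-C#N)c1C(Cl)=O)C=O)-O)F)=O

Molecular formula from the SMILES: C9H2ClFN2O5.
DoU = (2C + 2 + N − H − X)/2 = (2·9 + 2 + 2 − 2 − 2)/2 = 18/2 = 9.
(Structurally: 1 ring(s) + 8 π bond(s) = 9.)

9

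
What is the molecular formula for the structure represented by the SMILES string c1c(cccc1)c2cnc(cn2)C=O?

C11H8N2O

Heavy atoms from the SMILES: 11 C, 2 N, 1 O.
Implicit hydrogens by atom environment:
  7 × C (aromatic): 1 H each → 7
  3 × C (aromatic): no H
  2 × N (aromatic): no H
  1 × C: 1 H
  1 × O: no H
  Total hydrogens = 8.
Molecular formula: C11H8N2O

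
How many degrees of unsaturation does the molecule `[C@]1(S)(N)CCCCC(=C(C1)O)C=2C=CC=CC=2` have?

Molecular formula from the SMILES: C14H19NOS.
DoU = (2C + 2 + N − H − X)/2 = (2·14 + 2 + 1 − 19 − 0)/2 = 12/2 = 6.
(Structurally: 2 ring(s) + 4 π bond(s) = 6.)

6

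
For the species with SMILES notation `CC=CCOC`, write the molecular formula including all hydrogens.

Heavy atoms from the SMILES: 5 C, 1 O.
Implicit hydrogens by atom environment:
  2 × C: 3 H each → 6
  2 × C: 1 H each → 2
  1 × C: 2 H
  1 × O: no H
  Total hydrogens = 10.
Molecular formula: C5H10O

C5H10O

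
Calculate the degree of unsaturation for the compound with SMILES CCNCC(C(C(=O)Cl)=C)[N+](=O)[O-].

Molecular formula from the SMILES: C7H11ClN2O3.
DoU = (2C + 2 + N − H − X)/2 = (2·7 + 2 + 2 − 11 − 1)/2 = 6/2 = 3.
(Structurally: 0 ring(s) + 3 π bond(s) = 3.)

3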